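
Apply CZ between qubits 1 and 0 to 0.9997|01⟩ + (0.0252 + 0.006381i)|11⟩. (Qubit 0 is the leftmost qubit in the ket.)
0.9997|01⟩ + (-0.0252 - 0.006381i)|11⟩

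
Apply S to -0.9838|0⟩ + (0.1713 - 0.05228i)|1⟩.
-0.9838|0⟩ + (0.05228 + 0.1713i)|1⟩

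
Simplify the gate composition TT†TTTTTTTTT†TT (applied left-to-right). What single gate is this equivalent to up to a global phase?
T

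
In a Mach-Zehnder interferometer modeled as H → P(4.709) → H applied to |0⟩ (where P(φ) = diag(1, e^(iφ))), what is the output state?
(0.4983 - 0.5i)|0⟩ + (0.5017 + 0.5i)|1⟩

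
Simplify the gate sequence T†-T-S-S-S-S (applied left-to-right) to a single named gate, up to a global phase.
I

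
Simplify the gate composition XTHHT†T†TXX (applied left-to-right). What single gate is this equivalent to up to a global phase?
X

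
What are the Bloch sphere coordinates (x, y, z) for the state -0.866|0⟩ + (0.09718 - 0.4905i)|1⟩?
(-0.1683, 0.8495, 0.4999)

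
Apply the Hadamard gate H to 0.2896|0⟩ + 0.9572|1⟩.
0.8816|0⟩ - 0.4721|1⟩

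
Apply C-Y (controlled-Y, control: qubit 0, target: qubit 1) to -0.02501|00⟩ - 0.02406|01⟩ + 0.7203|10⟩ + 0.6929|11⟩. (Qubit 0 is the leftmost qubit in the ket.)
-0.02501|00⟩ - 0.02406|01⟩ - 0.6929i|10⟩ + 0.7203i|11⟩

C-Y leaves the control-|0⟩ kets |00⟩, |01⟩ unchanged and applies Y to qubit 1 on the control-|1⟩ pair (|10⟩, |11⟩).
Y = [[0, -i], [i, 0]].
With a = amp(|10⟩) = 0.7203 and b = amp(|11⟩) = 0.6929:
new amp(|10⟩) = (-i)·b = -0.6929i
new amp(|11⟩) = (i)·a = 0.7203i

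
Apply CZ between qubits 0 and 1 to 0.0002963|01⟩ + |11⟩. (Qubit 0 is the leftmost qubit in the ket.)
0.0002963|01⟩ - |11⟩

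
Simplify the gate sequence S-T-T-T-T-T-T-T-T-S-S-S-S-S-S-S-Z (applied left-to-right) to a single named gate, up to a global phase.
Z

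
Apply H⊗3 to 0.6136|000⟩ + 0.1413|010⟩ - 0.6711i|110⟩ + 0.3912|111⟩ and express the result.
(0.4052 - 0.2373i)|000⟩ + (0.1286 - 0.2373i)|001⟩ + (0.02867 + 0.2373i)|010⟩ + (0.3053 + 0.2373i)|011⟩ + (0.1286 + 0.2373i)|100⟩ + (0.4052 + 0.2373i)|101⟩ + (0.3053 - 0.2373i)|110⟩ + (0.02867 - 0.2373i)|111⟩

H⊗3 gives amp(|y⟩) = (1/2√2) Σ_x (−1)^(x·y) amp(|x⟩), where x·y is the number of positions in which both x and y have a 1.
|000⟩: (0.6136 + 0.1413 - 0.6711i + 0.3912)/(2√2) = (0.4052 - 0.2373i)
|001⟩: (0.6136 + 0.1413 - 0.6711i - 0.3912)/(2√2) = (0.1286 - 0.2373i)
|010⟩: (0.6136 - 0.1413 + 0.6711i - 0.3912)/(2√2) = (0.02867 + 0.2373i)
|011⟩: (0.6136 - 0.1413 + 0.6711i + 0.3912)/(2√2) = (0.3053 + 0.2373i)
|100⟩: (0.6136 + 0.1413 + 0.6711i - 0.3912)/(2√2) = (0.1286 + 0.2373i)
|101⟩: (0.6136 + 0.1413 + 0.6711i + 0.3912)/(2√2) = (0.4052 + 0.2373i)
|110⟩: (0.6136 - 0.1413 - 0.6711i + 0.3912)/(2√2) = (0.3053 - 0.2373i)
|111⟩: (0.6136 - 0.1413 - 0.6711i - 0.3912)/(2√2) = (0.02867 - 0.2373i)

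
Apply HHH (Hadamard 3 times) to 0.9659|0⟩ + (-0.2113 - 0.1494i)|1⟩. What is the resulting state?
(0.5336 - 0.1056i)|0⟩ + (0.8324 + 0.1056i)|1⟩

H² = I, so H^3 = H: a single Hadamard. With (a, b) = (0.9659, (-0.2113 - 0.1494i)), H gives ((a + b)/√2, (a − b)/√2) = ((0.5336 - 0.1056i), (0.8324 + 0.1056i)).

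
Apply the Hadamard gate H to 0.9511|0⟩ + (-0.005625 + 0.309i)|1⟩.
(0.6686 + 0.2185i)|0⟩ + (0.6765 - 0.2185i)|1⟩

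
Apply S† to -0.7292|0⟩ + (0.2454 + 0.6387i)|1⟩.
-0.7292|0⟩ + (0.6387 - 0.2454i)|1⟩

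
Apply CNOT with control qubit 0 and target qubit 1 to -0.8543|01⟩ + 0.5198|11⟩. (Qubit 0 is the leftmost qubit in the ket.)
-0.8543|01⟩ + 0.5198|10⟩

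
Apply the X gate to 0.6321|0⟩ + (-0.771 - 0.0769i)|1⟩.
(-0.771 - 0.0769i)|0⟩ + 0.6321|1⟩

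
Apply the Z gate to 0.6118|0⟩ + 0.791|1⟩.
0.6118|0⟩ - 0.791|1⟩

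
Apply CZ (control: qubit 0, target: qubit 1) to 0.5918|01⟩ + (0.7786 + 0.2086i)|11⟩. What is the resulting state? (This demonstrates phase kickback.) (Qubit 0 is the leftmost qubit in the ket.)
0.5918|01⟩ + (-0.7786 - 0.2086i)|11⟩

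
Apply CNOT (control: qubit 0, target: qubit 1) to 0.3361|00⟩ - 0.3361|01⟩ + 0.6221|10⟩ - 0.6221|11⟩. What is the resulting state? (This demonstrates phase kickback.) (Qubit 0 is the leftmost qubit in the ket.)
0.3361|00⟩ - 0.3361|01⟩ - 0.6221|10⟩ + 0.6221|11⟩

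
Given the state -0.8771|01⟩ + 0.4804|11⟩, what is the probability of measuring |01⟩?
0.7693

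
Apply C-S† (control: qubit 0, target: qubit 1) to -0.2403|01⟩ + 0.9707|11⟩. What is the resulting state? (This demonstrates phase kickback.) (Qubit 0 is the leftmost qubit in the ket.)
-0.2403|01⟩ - 0.9707i|11⟩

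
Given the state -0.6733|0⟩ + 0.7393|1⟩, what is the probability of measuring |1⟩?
0.5466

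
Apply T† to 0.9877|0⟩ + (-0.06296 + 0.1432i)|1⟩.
0.9877|0⟩ + (0.05674 + 0.1458i)|1⟩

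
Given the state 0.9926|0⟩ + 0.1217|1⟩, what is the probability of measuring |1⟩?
0.01481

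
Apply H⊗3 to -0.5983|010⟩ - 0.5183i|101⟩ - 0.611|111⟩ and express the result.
(-0.4276 - 0.1832i)|000⟩ + (0.00449 + 0.1832i)|001⟩ + (0.4276 - 0.1832i)|010⟩ + (-0.00449 + 0.1832i)|011⟩ + (0.00449 + 0.1832i)|100⟩ + (-0.4276 - 0.1832i)|101⟩ + (-0.00449 + 0.1832i)|110⟩ + (0.4276 - 0.1832i)|111⟩

H⊗3 gives amp(|y⟩) = (1/2√2) Σ_x (−1)^(x·y) amp(|x⟩), where x·y is the number of positions in which both x and y have a 1.
|000⟩: (-0.5983 - 0.5183i - 0.611)/(2√2) = (-0.4276 - 0.1832i)
|001⟩: (-0.5983 + 0.5183i + 0.611)/(2√2) = (0.00449 + 0.1832i)
|010⟩: (0.5983 - 0.5183i + 0.611)/(2√2) = (0.4276 - 0.1832i)
|011⟩: (0.5983 + 0.5183i - 0.611)/(2√2) = (-0.00449 + 0.1832i)
|100⟩: (-0.5983 + 0.5183i + 0.611)/(2√2) = (0.00449 + 0.1832i)
|101⟩: (-0.5983 - 0.5183i - 0.611)/(2√2) = (-0.4276 - 0.1832i)
|110⟩: (0.5983 + 0.5183i - 0.611)/(2√2) = (-0.00449 + 0.1832i)
|111⟩: (0.5983 - 0.5183i + 0.611)/(2√2) = (0.4276 - 0.1832i)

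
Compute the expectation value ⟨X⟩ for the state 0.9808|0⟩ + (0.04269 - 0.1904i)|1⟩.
0.08374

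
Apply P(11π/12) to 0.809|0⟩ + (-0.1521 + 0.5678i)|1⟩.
0.809|0⟩ + (-0.00004014 - 0.5878i)|1⟩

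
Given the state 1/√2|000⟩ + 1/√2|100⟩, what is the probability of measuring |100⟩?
1/2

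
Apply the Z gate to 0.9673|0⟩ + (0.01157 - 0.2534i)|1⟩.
0.9673|0⟩ + (-0.01157 + 0.2534i)|1⟩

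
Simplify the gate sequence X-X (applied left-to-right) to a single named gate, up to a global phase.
I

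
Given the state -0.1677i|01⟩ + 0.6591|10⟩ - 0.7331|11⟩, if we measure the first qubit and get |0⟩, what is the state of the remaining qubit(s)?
-i|1⟩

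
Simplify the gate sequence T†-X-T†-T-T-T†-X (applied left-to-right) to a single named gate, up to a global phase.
T†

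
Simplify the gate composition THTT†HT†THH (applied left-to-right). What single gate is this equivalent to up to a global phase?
T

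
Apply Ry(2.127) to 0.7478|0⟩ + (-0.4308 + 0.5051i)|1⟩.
(0.7398 - 0.4415i)|0⟩ + (0.4443 + 0.2454i)|1⟩

Ry(2.127) = [[cos(θ/2), −sin(θ/2)], [sin(θ/2), cos(θ/2)]]; θ = 2.127, cos(θ/2) ≈ 0.485816, sin(θ/2) ≈ 0.874061.
With a = amp(|0⟩) = 0.7478 and b = amp(|1⟩) = (-0.4308 + 0.5051i):
new amp(|0⟩) = (0.485816)·a + (-0.874061)·b = (0.7398 - 0.4415i)
new amp(|1⟩) = (0.874061)·a + (0.485816)·b = (0.4443 + 0.2454i)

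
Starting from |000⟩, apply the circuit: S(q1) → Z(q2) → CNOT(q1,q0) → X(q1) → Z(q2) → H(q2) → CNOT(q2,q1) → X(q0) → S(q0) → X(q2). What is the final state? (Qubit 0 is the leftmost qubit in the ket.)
(1/√2)i|100⟩ + (1/√2)i|111⟩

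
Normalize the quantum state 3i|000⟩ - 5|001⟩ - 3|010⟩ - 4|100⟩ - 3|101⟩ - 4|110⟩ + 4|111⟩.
0.3i|000⟩ - 1/2|001⟩ - 0.3|010⟩ - 0.4|100⟩ - 0.3|101⟩ - 0.4|110⟩ + 0.4|111⟩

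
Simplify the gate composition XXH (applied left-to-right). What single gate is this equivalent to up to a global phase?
H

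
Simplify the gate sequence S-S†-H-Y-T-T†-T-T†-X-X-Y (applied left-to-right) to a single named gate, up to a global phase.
H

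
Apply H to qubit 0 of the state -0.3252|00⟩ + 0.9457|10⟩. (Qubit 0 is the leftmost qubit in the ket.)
0.4388|00⟩ - 0.8987|10⟩

H on qubit 0 mixes each pair of kets that differ only in qubit 0: amplitudes (a, b) of (|…0…⟩, |…1…⟩) become ((a + b)/√2, (a − b)/√2). Kets absent from the input have amplitude 0.
(|00⟩, |10⟩): (a, b) = (-0.3252, 0.9457) → (0.4388, -0.8987)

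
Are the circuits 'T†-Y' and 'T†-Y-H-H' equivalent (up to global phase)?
Yes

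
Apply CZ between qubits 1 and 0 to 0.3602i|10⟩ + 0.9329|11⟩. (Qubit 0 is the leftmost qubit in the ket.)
0.3602i|10⟩ - 0.9329|11⟩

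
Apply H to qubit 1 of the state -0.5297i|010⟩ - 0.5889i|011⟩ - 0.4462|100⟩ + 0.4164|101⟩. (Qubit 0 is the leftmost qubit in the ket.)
-0.3746i|000⟩ - 0.4164i|001⟩ + 0.3746i|010⟩ + 0.4164i|011⟩ - 0.3155|100⟩ + 0.2944|101⟩ - 0.3155|110⟩ + 0.2944|111⟩

H on qubit 1 mixes each pair of kets that differ only in qubit 1: amplitudes (a, b) of (|…0…⟩, |…1…⟩) become ((a + b)/√2, (a − b)/√2). Kets absent from the input have amplitude 0.
(|000⟩, |010⟩): (a, b) = (0, -0.5297i) → (-0.3746i, 0.3746i)
(|001⟩, |011⟩): (a, b) = (0, -0.5889i) → (-0.4164i, 0.4164i)
(|100⟩, |110⟩): (a, b) = (-0.4462, 0) → (-0.3155, -0.3155)
(|101⟩, |111⟩): (a, b) = (0.4164, 0) → (0.2944, 0.2944)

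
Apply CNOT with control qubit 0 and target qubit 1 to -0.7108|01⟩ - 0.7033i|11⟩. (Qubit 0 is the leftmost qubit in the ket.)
-0.7108|01⟩ - 0.7033i|10⟩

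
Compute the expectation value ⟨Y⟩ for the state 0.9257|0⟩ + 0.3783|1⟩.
0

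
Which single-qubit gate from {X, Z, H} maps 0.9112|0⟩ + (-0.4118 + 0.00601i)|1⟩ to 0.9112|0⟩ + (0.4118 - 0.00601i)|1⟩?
Z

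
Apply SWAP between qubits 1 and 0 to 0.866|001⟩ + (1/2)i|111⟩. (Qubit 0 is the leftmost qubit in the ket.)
0.866|001⟩ + (1/2)i|111⟩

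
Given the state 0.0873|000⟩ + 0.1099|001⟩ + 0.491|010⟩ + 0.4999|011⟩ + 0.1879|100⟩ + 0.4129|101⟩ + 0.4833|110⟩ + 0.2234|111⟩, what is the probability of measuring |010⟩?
0.2411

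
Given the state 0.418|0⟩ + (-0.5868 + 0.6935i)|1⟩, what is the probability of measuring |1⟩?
0.8253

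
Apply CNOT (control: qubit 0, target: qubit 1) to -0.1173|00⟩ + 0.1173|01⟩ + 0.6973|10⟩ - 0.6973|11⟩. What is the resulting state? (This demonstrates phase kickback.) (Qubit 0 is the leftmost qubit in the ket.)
-0.1173|00⟩ + 0.1173|01⟩ - 0.6973|10⟩ + 0.6973|11⟩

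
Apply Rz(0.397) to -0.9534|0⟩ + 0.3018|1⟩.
(-0.9347 + 0.188i)|0⟩ + (0.2959 + 0.05951i)|1⟩

Rz(0.397) = [[e^(−iθ/2), 0], [0, e^(iθ/2)]] with e^(±iθ/2) = cos(θ/2) ± i·sin(θ/2); θ = 0.397, cos(θ/2) ≈ 0.980363, sin(θ/2) ≈ 0.197199.
With a = amp(|0⟩) = -0.9534 and b = amp(|1⟩) = 0.3018:
new amp(|0⟩) = (0.980363 - 0.197199i)·a = (-0.9347 + 0.188i)
new amp(|1⟩) = (0.980363 + 0.197199i)·b = (0.2959 + 0.05951i)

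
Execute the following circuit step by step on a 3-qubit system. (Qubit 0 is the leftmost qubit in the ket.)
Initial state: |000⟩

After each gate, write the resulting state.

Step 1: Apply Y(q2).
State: i|001⟩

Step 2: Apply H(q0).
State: (1/√2)i|001⟩ + (1/√2)i|101⟩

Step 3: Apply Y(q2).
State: 1/√2|000⟩ + 1/√2|100⟩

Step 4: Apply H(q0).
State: |000⟩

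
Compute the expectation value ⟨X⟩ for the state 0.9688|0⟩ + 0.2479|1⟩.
0.4803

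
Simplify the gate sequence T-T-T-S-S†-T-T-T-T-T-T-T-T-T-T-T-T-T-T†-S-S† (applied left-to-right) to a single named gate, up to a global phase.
T†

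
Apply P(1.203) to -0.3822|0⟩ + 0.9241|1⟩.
-0.3822|0⟩ + (0.3323 + 0.8623i)|1⟩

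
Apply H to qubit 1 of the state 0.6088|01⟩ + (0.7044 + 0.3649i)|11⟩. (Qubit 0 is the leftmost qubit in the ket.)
0.4305|00⟩ - 0.4305|01⟩ + (0.4981 + 0.258i)|10⟩ + (-0.4981 - 0.258i)|11⟩

H on qubit 1 mixes each pair of kets that differ only in qubit 1: amplitudes (a, b) of (|…0…⟩, |…1…⟩) become ((a + b)/√2, (a − b)/√2). Kets absent from the input have amplitude 0.
(|00⟩, |01⟩): (a, b) = (0, 0.6088) → (0.4305, -0.4305)
(|10⟩, |11⟩): (a, b) = (0, (0.7044 + 0.3649i)) → ((0.4981 + 0.258i), (-0.4981 - 0.258i))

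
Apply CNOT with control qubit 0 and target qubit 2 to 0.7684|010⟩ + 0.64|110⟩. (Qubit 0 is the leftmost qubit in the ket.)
0.7684|010⟩ + 0.64|111⟩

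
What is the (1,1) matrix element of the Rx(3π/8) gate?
0.8315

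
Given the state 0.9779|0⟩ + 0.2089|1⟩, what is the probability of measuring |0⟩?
0.9563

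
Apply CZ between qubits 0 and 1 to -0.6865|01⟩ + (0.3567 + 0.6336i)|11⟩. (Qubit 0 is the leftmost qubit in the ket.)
-0.6865|01⟩ + (-0.3567 - 0.6336i)|11⟩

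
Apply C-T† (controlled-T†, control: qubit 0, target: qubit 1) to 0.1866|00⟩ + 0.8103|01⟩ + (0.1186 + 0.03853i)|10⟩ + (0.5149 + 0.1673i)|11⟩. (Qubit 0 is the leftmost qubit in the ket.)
0.1866|00⟩ + 0.8103|01⟩ + (0.1186 + 0.03853i)|10⟩ + (0.4824 - 0.2458i)|11⟩

C-T† leaves the control-|0⟩ kets |00⟩, |01⟩ unchanged and applies T† to qubit 1 on the control-|1⟩ pair (|10⟩, |11⟩).
T† = [[1, 0], [0, (1/√2 - (1/√2)i)]].
With a = amp(|10⟩) = (0.1186 + 0.03853i) and b = amp(|11⟩) = (0.5149 + 0.1673i):
new amp(|10⟩) = (1)·a = (0.1186 + 0.03853i)
new amp(|11⟩) = (1/√2 - (1/√2)i)·b = (0.4824 - 0.2458i)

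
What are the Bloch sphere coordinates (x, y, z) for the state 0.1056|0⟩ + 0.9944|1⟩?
(0.21, 0, -0.9777)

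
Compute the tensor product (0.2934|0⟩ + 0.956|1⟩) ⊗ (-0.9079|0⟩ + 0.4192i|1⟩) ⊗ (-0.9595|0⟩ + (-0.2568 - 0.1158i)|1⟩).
0.2556|000⟩ + (0.06841 + 0.03085i)|001⟩ - 0.118i|010⟩ + (0.01424 - 0.03158i)|011⟩ + 0.8328|100⟩ + (0.2229 + 0.1005i)|101⟩ - 0.3845i|110⟩ + (0.04641 - 0.1029i)|111⟩

amp(|b₁b₂…⟩) = product of the factor amplitudes for bits b₁, b₂, …; only kets whose every factor amplitude is nonzero survive.
|000⟩: (0.2934)(-0.9079)(-0.9595) = 0.2556
|001⟩: (0.2934)(-0.9079)(-0.2568 - 0.1158i) = (0.06841 + 0.03085i)
|010⟩: (0.2934)(0.4192i)(-0.9595) = -0.118i
|011⟩: (0.2934)(0.4192i)(-0.2568 - 0.1158i) = (0.01424 - 0.03158i)
|100⟩: (0.956)(-0.9079)(-0.9595) = 0.8328
|101⟩: (0.956)(-0.9079)(-0.2568 - 0.1158i) = (0.2229 + 0.1005i)
|110⟩: (0.956)(0.4192i)(-0.9595) = -0.3845i
|111⟩: (0.956)(0.4192i)(-0.2568 - 0.1158i) = (0.04641 - 0.1029i)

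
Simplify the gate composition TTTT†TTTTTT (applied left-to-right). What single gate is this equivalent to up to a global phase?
I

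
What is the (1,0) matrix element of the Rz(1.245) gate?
0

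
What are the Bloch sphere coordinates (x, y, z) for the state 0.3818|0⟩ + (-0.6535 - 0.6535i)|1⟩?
(-0.499, -0.499, -0.7084)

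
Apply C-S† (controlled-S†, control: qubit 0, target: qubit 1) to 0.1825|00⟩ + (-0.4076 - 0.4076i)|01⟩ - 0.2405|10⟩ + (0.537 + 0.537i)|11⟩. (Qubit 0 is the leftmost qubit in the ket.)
0.1825|00⟩ + (-0.4076 - 0.4076i)|01⟩ - 0.2405|10⟩ + (0.537 - 0.537i)|11⟩

C-S† leaves the control-|0⟩ kets |00⟩, |01⟩ unchanged and applies S† to qubit 1 on the control-|1⟩ pair (|10⟩, |11⟩).
S† = [[1, 0], [0, -i]].
With a = amp(|10⟩) = -0.2405 and b = amp(|11⟩) = (0.537 + 0.537i):
new amp(|10⟩) = (1)·a = -0.2405
new amp(|11⟩) = (-i)·b = (0.537 - 0.537i)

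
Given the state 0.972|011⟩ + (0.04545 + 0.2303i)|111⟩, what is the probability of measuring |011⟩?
0.9448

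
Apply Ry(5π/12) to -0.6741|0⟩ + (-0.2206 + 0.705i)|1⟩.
(-0.4005 - 0.4292i)|0⟩ + (-0.5854 + 0.5593i)|1⟩

Ry(5π/12) = [[cos(θ/2), −sin(θ/2)], [sin(θ/2), cos(θ/2)]]; θ = 5π/12, cos(θ/2) ≈ 0.793353, sin(θ/2) ≈ 0.608761.
With a = amp(|0⟩) = -0.6741 and b = amp(|1⟩) = (-0.2206 + 0.705i):
new amp(|0⟩) = (0.793353)·a + (-0.608761)·b = (-0.4005 - 0.4292i)
new amp(|1⟩) = (0.608761)·a + (0.793353)·b = (-0.5854 + 0.5593i)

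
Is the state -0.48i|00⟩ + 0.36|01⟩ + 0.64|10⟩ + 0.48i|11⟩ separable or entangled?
Separable

Writing the state as a|00⟩ + b|01⟩ + c|10⟩ + d|11⟩, it is a product state iff ad − bc = 0.
Here (a, b, c, d) = (-0.48i, 0.36, 0.64, 0.48i): ad − bc = (-0.48i)(0.48i) − (0.36)(0.64) = 0, so the state is separable.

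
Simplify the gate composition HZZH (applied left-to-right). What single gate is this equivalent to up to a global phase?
I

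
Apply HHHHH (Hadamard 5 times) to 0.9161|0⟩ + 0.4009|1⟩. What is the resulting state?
0.9313|0⟩ + 0.3643|1⟩

H² = I, so H^5 = H: a single Hadamard. With (a, b) = (0.9161, 0.4009), H gives ((a + b)/√2, (a − b)/√2) = (0.9313, 0.3643).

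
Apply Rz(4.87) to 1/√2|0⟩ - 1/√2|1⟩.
(-0.5378 - 0.4591i)|0⟩ + (0.5378 - 0.4591i)|1⟩

Rz(4.87) = [[e^(−iθ/2), 0], [0, e^(iθ/2)]] with e^(±iθ/2) = cos(θ/2) ± i·sin(θ/2); θ = 4.87, cos(θ/2) ≈ -0.760578, sin(θ/2) ≈ 0.649246.
With a = amp(|0⟩) = 1/√2 and b = amp(|1⟩) = -1/√2:
new amp(|0⟩) = (-0.760578 - 0.649246i)·a = (-0.5378 - 0.4591i)
new amp(|1⟩) = (-0.760578 + 0.649246i)·b = (0.5378 - 0.4591i)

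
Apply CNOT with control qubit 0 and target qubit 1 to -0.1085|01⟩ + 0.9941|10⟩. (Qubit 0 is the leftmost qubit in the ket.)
-0.1085|01⟩ + 0.9941|11⟩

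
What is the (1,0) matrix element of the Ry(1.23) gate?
0.577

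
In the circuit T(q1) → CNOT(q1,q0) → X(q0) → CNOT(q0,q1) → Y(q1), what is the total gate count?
5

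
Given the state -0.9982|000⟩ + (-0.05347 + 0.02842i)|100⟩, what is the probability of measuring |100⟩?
0.003667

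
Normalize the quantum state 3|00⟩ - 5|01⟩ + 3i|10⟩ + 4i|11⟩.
0.3906|00⟩ - 0.6509|01⟩ + 0.3906i|10⟩ + 0.5208i|11⟩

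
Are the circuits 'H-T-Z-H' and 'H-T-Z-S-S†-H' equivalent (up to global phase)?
Yes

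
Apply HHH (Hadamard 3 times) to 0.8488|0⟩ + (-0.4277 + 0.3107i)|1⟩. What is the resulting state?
(0.2978 + 0.2197i)|0⟩ + (0.9026 - 0.2197i)|1⟩

H² = I, so H^3 = H: a single Hadamard. With (a, b) = (0.8488, (-0.4277 + 0.3107i)), H gives ((a + b)/√2, (a − b)/√2) = ((0.2978 + 0.2197i), (0.9026 - 0.2197i)).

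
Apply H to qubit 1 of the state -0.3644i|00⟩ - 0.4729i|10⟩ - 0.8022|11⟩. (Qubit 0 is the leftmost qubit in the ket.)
-0.2577i|00⟩ - 0.2577i|01⟩ + (-0.5672 - 0.3344i)|10⟩ + (0.5672 - 0.3344i)|11⟩

H on qubit 1 mixes each pair of kets that differ only in qubit 1: amplitudes (a, b) of (|…0…⟩, |…1…⟩) become ((a + b)/√2, (a − b)/√2). Kets absent from the input have amplitude 0.
(|00⟩, |01⟩): (a, b) = (-0.3644i, 0) → (-0.2577i, -0.2577i)
(|10⟩, |11⟩): (a, b) = (-0.4729i, -0.8022) → ((-0.5672 - 0.3344i), (0.5672 - 0.3344i))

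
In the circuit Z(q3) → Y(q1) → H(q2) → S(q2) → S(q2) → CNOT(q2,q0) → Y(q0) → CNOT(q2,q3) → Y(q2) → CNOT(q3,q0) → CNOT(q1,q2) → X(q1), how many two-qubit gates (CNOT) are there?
4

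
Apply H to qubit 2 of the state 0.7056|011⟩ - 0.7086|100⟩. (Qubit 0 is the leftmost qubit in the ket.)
0.4989|010⟩ - 0.4989|011⟩ - 0.5011|100⟩ - 0.5011|101⟩

H on qubit 2 mixes each pair of kets that differ only in qubit 2: amplitudes (a, b) of (|…0…⟩, |…1…⟩) become ((a + b)/√2, (a − b)/√2). Kets absent from the input have amplitude 0.
(|010⟩, |011⟩): (a, b) = (0, 0.7056) → (0.4989, -0.4989)
(|100⟩, |101⟩): (a, b) = (-0.7086, 0) → (-0.5011, -0.5011)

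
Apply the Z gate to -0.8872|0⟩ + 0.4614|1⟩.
-0.8872|0⟩ - 0.4614|1⟩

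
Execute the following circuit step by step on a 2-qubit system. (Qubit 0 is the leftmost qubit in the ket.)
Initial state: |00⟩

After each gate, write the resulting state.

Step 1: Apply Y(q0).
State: i|10⟩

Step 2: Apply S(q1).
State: i|10⟩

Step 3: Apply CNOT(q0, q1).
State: i|11⟩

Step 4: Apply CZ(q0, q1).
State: -i|11⟩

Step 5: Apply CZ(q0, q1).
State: i|11⟩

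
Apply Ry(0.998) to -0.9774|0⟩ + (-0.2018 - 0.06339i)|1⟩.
(-0.7616 + 0.03034i)|0⟩ + (-0.6449 - 0.05566i)|1⟩

Ry(0.998) = [[cos(θ/2), −sin(θ/2)], [sin(θ/2), cos(θ/2)]]; θ = 0.998, cos(θ/2) ≈ 0.878062, sin(θ/2) ≈ 0.478548.
With a = amp(|0⟩) = -0.9774 and b = amp(|1⟩) = (-0.2018 - 0.06339i):
new amp(|0⟩) = (0.878062)·a + (-0.478548)·b = (-0.7616 + 0.03034i)
new amp(|1⟩) = (0.478548)·a + (0.878062)·b = (-0.6449 - 0.05566i)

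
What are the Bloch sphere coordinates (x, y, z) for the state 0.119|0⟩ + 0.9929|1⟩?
(0.2363, 0, -0.9717)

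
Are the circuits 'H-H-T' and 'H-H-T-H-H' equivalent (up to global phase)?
Yes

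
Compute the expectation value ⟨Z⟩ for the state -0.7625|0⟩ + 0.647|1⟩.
0.1628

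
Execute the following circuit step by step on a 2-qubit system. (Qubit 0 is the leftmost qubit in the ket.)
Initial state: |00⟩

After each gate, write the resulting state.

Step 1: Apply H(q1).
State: 1/√2|00⟩ + 1/√2|01⟩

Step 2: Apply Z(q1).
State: 1/√2|00⟩ - 1/√2|01⟩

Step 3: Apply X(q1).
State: -1/√2|00⟩ + 1/√2|01⟩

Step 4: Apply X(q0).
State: -1/√2|10⟩ + 1/√2|11⟩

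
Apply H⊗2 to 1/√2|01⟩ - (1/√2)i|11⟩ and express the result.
(1/√8 - (1/√8)i)|00⟩ + (-1/√8 + (1/√8)i)|01⟩ + (1/√8 + (1/√8)i)|10⟩ + (-1/√8 - (1/√8)i)|11⟩

H⊗2 gives amp(|y⟩) = (1/2) Σ_x (−1)^(x·y) amp(|x⟩), where x·y is the number of positions in which both x and y have a 1.
|00⟩: (1/√2 - (1/√2)i)/2 = (1/√8 - (1/√8)i)
|01⟩: (-1/√2 + (1/√2)i)/2 = (-1/√8 + (1/√8)i)
|10⟩: (1/√2 + (1/√2)i)/2 = (1/√8 + (1/√8)i)
|11⟩: (-1/√2 - (1/√2)i)/2 = (-1/√8 - (1/√8)i)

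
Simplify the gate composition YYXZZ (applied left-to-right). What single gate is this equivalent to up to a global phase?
X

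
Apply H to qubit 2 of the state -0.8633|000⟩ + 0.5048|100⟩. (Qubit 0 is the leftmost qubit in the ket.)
-0.6104|000⟩ - 0.6104|001⟩ + 0.3569|100⟩ + 0.3569|101⟩

H on qubit 2 mixes each pair of kets that differ only in qubit 2: amplitudes (a, b) of (|…0…⟩, |…1…⟩) become ((a + b)/√2, (a − b)/√2). Kets absent from the input have amplitude 0.
(|000⟩, |001⟩): (a, b) = (-0.8633, 0) → (-0.6104, -0.6104)
(|100⟩, |101⟩): (a, b) = (0.5048, 0) → (0.3569, 0.3569)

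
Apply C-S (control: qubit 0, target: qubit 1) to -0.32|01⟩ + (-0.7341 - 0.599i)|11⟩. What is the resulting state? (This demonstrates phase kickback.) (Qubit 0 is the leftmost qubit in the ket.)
-0.32|01⟩ + (0.599 - 0.7341i)|11⟩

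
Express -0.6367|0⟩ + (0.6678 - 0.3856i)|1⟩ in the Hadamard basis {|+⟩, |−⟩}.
(0.02199 - 0.2727i)|+⟩ + (-0.9224 + 0.2727i)|−⟩

With |ψ⟩ = α|0⟩ + β|1⟩, the Hadamard-basis coefficients are ⟨+|ψ⟩ = (α + β)/√2 and ⟨−|ψ⟩ = (α − β)/√2.
Here α = -0.6367, β = (0.6678 - 0.3856i): (α + β)/√2 = (0.02199 - 0.2727i), (α − β)/√2 = (-0.9224 + 0.2727i).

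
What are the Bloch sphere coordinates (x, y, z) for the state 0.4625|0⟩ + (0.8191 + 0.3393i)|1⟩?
(0.7577, 0.3139, -0.5721)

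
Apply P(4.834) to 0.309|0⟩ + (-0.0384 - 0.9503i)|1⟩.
0.309|0⟩ + (-0.9479 - 0.07717i)|1⟩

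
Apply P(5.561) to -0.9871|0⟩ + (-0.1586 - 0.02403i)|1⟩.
-0.9871|0⟩ + (-0.1349 + 0.08681i)|1⟩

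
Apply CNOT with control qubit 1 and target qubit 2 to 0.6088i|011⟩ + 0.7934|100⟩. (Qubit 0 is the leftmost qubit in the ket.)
0.6088i|010⟩ + 0.7934|100⟩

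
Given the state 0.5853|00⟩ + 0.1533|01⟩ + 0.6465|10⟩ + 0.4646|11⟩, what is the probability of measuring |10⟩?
0.418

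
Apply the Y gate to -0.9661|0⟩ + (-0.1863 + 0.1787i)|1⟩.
(0.1787 + 0.1863i)|0⟩ - 0.9661i|1⟩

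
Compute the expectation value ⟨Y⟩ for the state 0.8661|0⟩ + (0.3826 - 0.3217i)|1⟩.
-0.5572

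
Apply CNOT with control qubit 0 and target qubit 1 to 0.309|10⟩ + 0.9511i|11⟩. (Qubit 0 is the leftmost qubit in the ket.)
0.9511i|10⟩ + 0.309|11⟩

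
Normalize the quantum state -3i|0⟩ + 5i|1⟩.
-0.5145i|0⟩ + 0.8575i|1⟩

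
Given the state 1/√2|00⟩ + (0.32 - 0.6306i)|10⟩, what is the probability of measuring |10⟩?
0.5001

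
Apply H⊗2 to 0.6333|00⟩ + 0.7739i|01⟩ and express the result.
(0.3167 + 0.387i)|00⟩ + (0.3167 - 0.387i)|01⟩ + (0.3167 + 0.387i)|10⟩ + (0.3167 - 0.387i)|11⟩

H⊗2 gives amp(|y⟩) = (1/2) Σ_x (−1)^(x·y) amp(|x⟩), where x·y is the number of positions in which both x and y have a 1.
|00⟩: (0.6333 + 0.7739i)/2 = (0.3167 + 0.387i)
|01⟩: (0.6333 - 0.7739i)/2 = (0.3167 - 0.387i)
|10⟩: (0.6333 + 0.7739i)/2 = (0.3167 + 0.387i)
|11⟩: (0.6333 - 0.7739i)/2 = (0.3167 - 0.387i)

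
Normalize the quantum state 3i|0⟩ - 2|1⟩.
0.8321i|0⟩ - 0.5547|1⟩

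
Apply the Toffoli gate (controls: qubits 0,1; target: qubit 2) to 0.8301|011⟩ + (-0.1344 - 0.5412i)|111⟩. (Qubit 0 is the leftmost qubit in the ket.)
0.8301|011⟩ + (-0.1344 - 0.5412i)|110⟩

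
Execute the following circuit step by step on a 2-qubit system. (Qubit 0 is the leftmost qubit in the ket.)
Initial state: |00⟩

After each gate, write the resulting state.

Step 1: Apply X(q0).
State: |10⟩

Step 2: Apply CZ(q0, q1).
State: |10⟩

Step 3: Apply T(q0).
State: (1/√2 + (1/√2)i)|10⟩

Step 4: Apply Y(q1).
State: (-1/√2 + (1/√2)i)|11⟩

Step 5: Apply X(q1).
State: (-1/√2 + (1/√2)i)|10⟩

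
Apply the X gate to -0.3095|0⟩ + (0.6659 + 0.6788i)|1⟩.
(0.6659 + 0.6788i)|0⟩ - 0.3095|1⟩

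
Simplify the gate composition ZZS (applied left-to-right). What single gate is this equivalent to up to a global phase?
S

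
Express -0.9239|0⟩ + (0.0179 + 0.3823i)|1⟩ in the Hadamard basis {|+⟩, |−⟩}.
(-0.6406 + 0.2703i)|+⟩ + (-0.666 - 0.2703i)|−⟩

With |ψ⟩ = α|0⟩ + β|1⟩, the Hadamard-basis coefficients are ⟨+|ψ⟩ = (α + β)/√2 and ⟨−|ψ⟩ = (α − β)/√2.
Here α = -0.9239, β = (0.0179 + 0.3823i): (α + β)/√2 = (-0.6406 + 0.2703i), (α − β)/√2 = (-0.666 - 0.2703i).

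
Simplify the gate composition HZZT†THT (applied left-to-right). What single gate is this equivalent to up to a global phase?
T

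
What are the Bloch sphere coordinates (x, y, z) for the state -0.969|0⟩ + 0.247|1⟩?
(-0.4787, 0, 0.878)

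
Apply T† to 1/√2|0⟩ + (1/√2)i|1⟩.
1/√2|0⟩ + (1/2 + (1/2)i)|1⟩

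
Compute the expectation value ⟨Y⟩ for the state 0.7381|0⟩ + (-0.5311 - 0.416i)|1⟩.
-0.6141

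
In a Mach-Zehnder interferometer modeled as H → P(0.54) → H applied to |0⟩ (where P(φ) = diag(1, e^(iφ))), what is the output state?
(0.9289 + 0.2571i)|0⟩ + (0.07115 - 0.2571i)|1⟩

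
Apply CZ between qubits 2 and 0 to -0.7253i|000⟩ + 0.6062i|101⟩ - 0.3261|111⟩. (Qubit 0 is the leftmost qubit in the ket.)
-0.7253i|000⟩ - 0.6062i|101⟩ + 0.3261|111⟩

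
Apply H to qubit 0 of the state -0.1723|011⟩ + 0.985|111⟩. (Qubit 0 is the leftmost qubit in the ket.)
0.5747|011⟩ - 0.8183|111⟩

H on qubit 0 mixes each pair of kets that differ only in qubit 0: amplitudes (a, b) of (|…0…⟩, |…1…⟩) become ((a + b)/√2, (a − b)/√2). Kets absent from the input have amplitude 0.
(|011⟩, |111⟩): (a, b) = (-0.1723, 0.985) → (0.5747, -0.8183)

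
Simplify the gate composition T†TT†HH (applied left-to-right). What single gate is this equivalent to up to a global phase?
T†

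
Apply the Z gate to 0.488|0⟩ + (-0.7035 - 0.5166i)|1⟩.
0.488|0⟩ + (0.7035 + 0.5166i)|1⟩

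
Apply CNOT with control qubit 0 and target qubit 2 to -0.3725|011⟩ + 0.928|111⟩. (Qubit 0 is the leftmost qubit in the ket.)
-0.3725|011⟩ + 0.928|110⟩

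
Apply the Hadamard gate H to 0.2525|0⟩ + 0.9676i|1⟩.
(0.1785 + 0.6842i)|0⟩ + (0.1785 - 0.6842i)|1⟩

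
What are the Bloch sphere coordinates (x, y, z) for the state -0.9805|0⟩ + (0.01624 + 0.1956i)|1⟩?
(-0.03185, -0.3836, 0.9229)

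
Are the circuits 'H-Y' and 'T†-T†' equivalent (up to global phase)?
No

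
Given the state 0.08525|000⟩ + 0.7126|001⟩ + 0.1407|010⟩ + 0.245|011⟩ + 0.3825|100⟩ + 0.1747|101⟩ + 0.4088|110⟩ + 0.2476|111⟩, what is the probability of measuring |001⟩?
0.5078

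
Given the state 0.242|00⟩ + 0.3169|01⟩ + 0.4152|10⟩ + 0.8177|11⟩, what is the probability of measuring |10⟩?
0.1724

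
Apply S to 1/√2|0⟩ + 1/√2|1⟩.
1/√2|0⟩ + (1/√2)i|1⟩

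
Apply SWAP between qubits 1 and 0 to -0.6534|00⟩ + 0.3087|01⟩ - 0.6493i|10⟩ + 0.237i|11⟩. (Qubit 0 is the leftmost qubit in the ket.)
-0.6534|00⟩ - 0.6493i|01⟩ + 0.3087|10⟩ + 0.237i|11⟩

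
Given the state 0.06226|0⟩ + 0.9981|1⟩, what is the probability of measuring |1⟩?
0.9962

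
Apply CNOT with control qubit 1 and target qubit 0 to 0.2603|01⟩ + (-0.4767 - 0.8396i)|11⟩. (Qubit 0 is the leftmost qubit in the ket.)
(-0.4767 - 0.8396i)|01⟩ + 0.2603|11⟩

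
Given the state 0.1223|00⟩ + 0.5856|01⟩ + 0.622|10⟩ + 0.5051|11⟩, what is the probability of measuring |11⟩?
0.2551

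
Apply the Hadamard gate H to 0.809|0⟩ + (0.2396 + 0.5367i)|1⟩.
(0.7415 + 0.3795i)|0⟩ + (0.4026 - 0.3795i)|1⟩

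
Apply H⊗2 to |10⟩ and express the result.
1/2|00⟩ + 1/2|01⟩ - 1/2|10⟩ - 1/2|11⟩

H⊗2 gives amp(|y⟩) = (1/2) Σ_x (−1)^(x·y) amp(|x⟩), where x·y is the number of positions in which both x and y have a 1.
|00⟩: (1)/2 = 1/2
|01⟩: (1)/2 = 1/2
|10⟩: (-1)/2 = -1/2
|11⟩: (-1)/2 = -1/2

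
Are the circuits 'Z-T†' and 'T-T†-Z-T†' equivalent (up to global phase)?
Yes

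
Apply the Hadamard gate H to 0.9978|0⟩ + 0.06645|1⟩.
0.7525|0⟩ + 0.6586|1⟩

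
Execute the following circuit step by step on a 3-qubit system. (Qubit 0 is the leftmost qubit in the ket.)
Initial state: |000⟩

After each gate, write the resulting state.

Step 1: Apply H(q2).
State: 1/√2|000⟩ + 1/√2|001⟩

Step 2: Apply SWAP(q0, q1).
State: 1/√2|000⟩ + 1/√2|001⟩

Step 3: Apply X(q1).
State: 1/√2|010⟩ + 1/√2|011⟩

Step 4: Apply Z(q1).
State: -1/√2|010⟩ - 1/√2|011⟩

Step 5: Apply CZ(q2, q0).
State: -1/√2|010⟩ - 1/√2|011⟩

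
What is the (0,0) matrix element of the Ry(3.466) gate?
-0.1615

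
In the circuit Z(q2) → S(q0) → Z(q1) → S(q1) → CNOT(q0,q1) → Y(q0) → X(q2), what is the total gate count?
7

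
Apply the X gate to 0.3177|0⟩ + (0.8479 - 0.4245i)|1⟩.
(0.8479 - 0.4245i)|0⟩ + 0.3177|1⟩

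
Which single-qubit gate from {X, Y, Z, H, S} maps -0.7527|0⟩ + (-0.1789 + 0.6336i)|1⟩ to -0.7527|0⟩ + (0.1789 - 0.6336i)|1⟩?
Z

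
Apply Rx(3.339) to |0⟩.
-0.09854|0⟩ - 0.9951i|1⟩

Rx(3.339) = [[cos(θ/2), −i·sin(θ/2)], [−i·sin(θ/2), cos(θ/2)]]; θ = 3.339, cos(θ/2) ≈ -0.0985435, sin(θ/2) ≈ 0.995133.
With a = amp(|0⟩) = 1 and b = amp(|1⟩) = 0:
new amp(|0⟩) = (-0.0985435)·a + (-0.995133i)·b = -0.09854
new amp(|1⟩) = (-0.995133i)·a + (-0.0985435)·b = -0.9951i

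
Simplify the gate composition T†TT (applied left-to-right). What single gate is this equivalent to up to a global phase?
T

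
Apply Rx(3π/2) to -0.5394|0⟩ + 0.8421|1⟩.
(0.3814 - 0.5955i)|0⟩ + (-0.5955 + 0.3814i)|1⟩

Rx(3π/2) = [[cos(θ/2), −i·sin(θ/2)], [−i·sin(θ/2), cos(θ/2)]]; θ = 3π/2, cos(θ/2) ≈ -0.707107, sin(θ/2) ≈ 0.707107.
With a = amp(|0⟩) = -0.5394 and b = amp(|1⟩) = 0.8421:
new amp(|0⟩) = (-0.707107)·a + (-0.707107i)·b = (0.3814 - 0.5955i)
new amp(|1⟩) = (-0.707107i)·a + (-0.707107)·b = (-0.5955 + 0.3814i)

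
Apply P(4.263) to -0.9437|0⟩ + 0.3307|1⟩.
-0.9437|0⟩ + (-0.1437 - 0.2979i)|1⟩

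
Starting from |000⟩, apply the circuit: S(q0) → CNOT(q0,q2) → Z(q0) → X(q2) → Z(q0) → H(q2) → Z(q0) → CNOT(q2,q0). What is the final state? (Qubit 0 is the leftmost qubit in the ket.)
1/√2|000⟩ - 1/√2|101⟩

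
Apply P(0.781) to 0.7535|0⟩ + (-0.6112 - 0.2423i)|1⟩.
0.7535|0⟩ + (-0.2635 - 0.6024i)|1⟩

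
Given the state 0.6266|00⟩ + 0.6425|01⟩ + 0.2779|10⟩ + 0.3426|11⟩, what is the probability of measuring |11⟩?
0.1174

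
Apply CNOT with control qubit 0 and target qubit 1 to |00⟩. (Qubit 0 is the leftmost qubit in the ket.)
|00⟩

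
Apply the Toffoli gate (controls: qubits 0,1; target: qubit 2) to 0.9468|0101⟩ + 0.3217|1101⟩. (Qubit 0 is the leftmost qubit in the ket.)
0.9468|0101⟩ + 0.3217|1111⟩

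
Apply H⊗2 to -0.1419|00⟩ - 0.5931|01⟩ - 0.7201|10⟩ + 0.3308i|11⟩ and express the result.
(-0.7276 + 0.1654i)|00⟩ + (-0.1345 - 0.1654i)|01⟩ + (-0.00745 - 0.1654i)|10⟩ + (0.5857 + 0.1654i)|11⟩

H⊗2 gives amp(|y⟩) = (1/2) Σ_x (−1)^(x·y) amp(|x⟩), where x·y is the number of positions in which both x and y have a 1.
|00⟩: (-0.1419 - 0.5931 - 0.7201 + 0.3308i)/2 = (-0.7276 + 0.1654i)
|01⟩: (-0.1419 + 0.5931 - 0.7201 - 0.3308i)/2 = (-0.1345 - 0.1654i)
|10⟩: (-0.1419 - 0.5931 + 0.7201 - 0.3308i)/2 = (-0.00745 - 0.1654i)
|11⟩: (-0.1419 + 0.5931 + 0.7201 + 0.3308i)/2 = (0.5857 + 0.1654i)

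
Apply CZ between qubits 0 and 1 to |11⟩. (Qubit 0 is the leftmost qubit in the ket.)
-|11⟩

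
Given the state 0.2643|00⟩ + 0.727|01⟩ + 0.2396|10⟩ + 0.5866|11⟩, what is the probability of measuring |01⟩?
0.5285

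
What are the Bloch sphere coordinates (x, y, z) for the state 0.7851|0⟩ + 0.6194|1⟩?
(0.9726, 0, 0.2327)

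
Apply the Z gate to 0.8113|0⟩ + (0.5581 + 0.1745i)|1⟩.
0.8113|0⟩ + (-0.5581 - 0.1745i)|1⟩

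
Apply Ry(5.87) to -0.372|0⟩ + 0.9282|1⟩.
0.1737|0⟩ - 0.9848|1⟩

Ry(5.87) = [[cos(θ/2), −sin(θ/2)], [sin(θ/2), cos(θ/2)]]; θ = 5.87, cos(θ/2) ≈ -0.978736, sin(θ/2) ≈ 0.205126.
With a = amp(|0⟩) = -0.372 and b = amp(|1⟩) = 0.9282:
new amp(|0⟩) = (-0.978736)·a + (-0.205126)·b = 0.1737
new amp(|1⟩) = (0.205126)·a + (-0.978736)·b = -0.9848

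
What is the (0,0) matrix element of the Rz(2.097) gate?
(0.4989 - 0.8667i)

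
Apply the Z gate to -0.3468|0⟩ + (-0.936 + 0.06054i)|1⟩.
-0.3468|0⟩ + (0.936 - 0.06054i)|1⟩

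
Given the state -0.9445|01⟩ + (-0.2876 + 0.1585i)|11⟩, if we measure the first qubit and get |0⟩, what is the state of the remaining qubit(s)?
-|1⟩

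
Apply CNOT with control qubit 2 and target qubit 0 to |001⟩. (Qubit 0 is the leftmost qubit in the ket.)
|101⟩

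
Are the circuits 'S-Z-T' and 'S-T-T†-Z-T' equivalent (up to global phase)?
Yes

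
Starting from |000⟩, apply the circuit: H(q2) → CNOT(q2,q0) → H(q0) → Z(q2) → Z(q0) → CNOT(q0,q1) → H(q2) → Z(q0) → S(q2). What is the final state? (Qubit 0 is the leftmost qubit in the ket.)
(1/√2)i|001⟩ + 1/√2|110⟩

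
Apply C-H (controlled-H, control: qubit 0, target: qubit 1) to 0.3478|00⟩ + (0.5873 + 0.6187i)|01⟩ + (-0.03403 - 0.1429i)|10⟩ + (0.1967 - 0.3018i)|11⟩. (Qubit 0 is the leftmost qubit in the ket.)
0.3478|00⟩ + (0.5873 + 0.6187i)|01⟩ + (0.115 - 0.3145i)|10⟩ + (-0.1632 + 0.1124i)|11⟩

C-H leaves the control-|0⟩ kets |00⟩, |01⟩ unchanged and applies H to qubit 1 on the control-|1⟩ pair (|10⟩, |11⟩).
H = [[1/√2, 1/√2], [1/√2, -1/√2]].
With a = amp(|10⟩) = (-0.03403 - 0.1429i) and b = amp(|11⟩) = (0.1967 - 0.3018i):
new amp(|10⟩) = (1/√2)·a + (1/√2)·b = (0.115 - 0.3145i)
new amp(|11⟩) = (1/√2)·a + (-1/√2)·b = (-0.1632 + 0.1124i)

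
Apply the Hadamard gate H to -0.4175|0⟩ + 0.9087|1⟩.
0.3473|0⟩ - 0.9378|1⟩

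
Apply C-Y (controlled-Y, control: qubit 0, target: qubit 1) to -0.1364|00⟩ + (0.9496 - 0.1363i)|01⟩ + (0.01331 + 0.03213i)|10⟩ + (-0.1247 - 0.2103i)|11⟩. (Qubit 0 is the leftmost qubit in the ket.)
-0.1364|00⟩ + (0.9496 - 0.1363i)|01⟩ + (-0.2103 + 0.1247i)|10⟩ + (-0.03213 + 0.01331i)|11⟩

C-Y leaves the control-|0⟩ kets |00⟩, |01⟩ unchanged and applies Y to qubit 1 on the control-|1⟩ pair (|10⟩, |11⟩).
Y = [[0, -i], [i, 0]].
With a = amp(|10⟩) = (0.01331 + 0.03213i) and b = amp(|11⟩) = (-0.1247 - 0.2103i):
new amp(|10⟩) = (-i)·b = (-0.2103 + 0.1247i)
new amp(|11⟩) = (i)·a = (-0.03213 + 0.01331i)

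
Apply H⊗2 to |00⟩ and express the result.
1/2|00⟩ + 1/2|01⟩ + 1/2|10⟩ + 1/2|11⟩

H⊗2 gives amp(|y⟩) = (1/2) Σ_x (−1)^(x·y) amp(|x⟩), where x·y is the number of positions in which both x and y have a 1.
|00⟩: (1)/2 = 1/2
|01⟩: (1)/2 = 1/2
|10⟩: (1)/2 = 1/2
|11⟩: (1)/2 = 1/2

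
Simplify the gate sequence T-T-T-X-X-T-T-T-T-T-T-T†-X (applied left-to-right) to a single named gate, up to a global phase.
X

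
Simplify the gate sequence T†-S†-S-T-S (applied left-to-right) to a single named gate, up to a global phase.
S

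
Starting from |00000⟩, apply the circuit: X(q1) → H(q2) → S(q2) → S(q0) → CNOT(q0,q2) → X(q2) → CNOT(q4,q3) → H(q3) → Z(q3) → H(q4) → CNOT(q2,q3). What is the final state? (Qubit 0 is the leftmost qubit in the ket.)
(1/√8)i|01000⟩ + (1/√8)i|01001⟩ - (1/√8)i|01010⟩ - (1/√8)i|01011⟩ - 1/√8|01100⟩ - 1/√8|01101⟩ + 1/√8|01110⟩ + 1/√8|01111⟩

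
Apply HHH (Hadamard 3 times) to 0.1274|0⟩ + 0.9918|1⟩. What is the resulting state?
0.7914|0⟩ - 0.6112|1⟩

H² = I, so H^3 = H: a single Hadamard. With (a, b) = (0.1274, 0.9918), H gives ((a + b)/√2, (a − b)/√2) = (0.7914, -0.6112).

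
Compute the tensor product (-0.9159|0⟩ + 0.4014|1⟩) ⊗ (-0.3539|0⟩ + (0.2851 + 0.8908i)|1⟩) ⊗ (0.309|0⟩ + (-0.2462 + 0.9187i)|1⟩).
0.1002|000⟩ + (-0.0798 + 0.2978i)|001⟩ + (-0.08069 - 0.2521i)|010⟩ + (0.8138 - 0.03902i)|011⟩ - 0.0439|100⟩ + (0.03497 - 0.1305i)|101⟩ + (0.03536 + 0.1105i)|110⟩ + (-0.3567 + 0.0171i)|111⟩

amp(|b₁b₂…⟩) = product of the factor amplitudes for bits b₁, b₂, …; only kets whose every factor amplitude is nonzero survive.
|000⟩: (-0.9159)(-0.3539)(0.309) = 0.1002
|001⟩: (-0.9159)(-0.3539)(-0.2462 + 0.9187i) = (-0.0798 + 0.2978i)
|010⟩: (-0.9159)(0.2851 + 0.8908i)(0.309) = (-0.08069 - 0.2521i)
|011⟩: (-0.9159)(0.2851 + 0.8908i)(-0.2462 + 0.9187i) = (0.8138 - 0.03902i)
|100⟩: (0.4014)(-0.3539)(0.309) = -0.0439
|101⟩: (0.4014)(-0.3539)(-0.2462 + 0.9187i) = (0.03497 - 0.1305i)
|110⟩: (0.4014)(0.2851 + 0.8908i)(0.309) = (0.03536 + 0.1105i)
|111⟩: (0.4014)(0.2851 + 0.8908i)(-0.2462 + 0.9187i) = (-0.3567 + 0.0171i)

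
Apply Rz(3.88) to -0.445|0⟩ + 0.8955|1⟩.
(0.1606 + 0.415i)|0⟩ + (-0.3232 + 0.8352i)|1⟩

Rz(3.88) = [[e^(−iθ/2), 0], [0, e^(iθ/2)]] with e^(±iθ/2) = cos(θ/2) ± i·sin(θ/2); θ = 3.88, cos(θ/2) ≈ -0.360873, sin(θ/2) ≈ 0.932615.
With a = amp(|0⟩) = -0.445 and b = amp(|1⟩) = 0.8955:
new amp(|0⟩) = (-0.360873 - 0.932615i)·a = (0.1606 + 0.415i)
new amp(|1⟩) = (-0.360873 + 0.932615i)·b = (-0.3232 + 0.8352i)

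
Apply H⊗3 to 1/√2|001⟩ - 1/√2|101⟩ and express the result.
1/2|100⟩ - 1/2|101⟩ + 1/2|110⟩ - 1/2|111⟩

H⊗3 gives amp(|y⟩) = (1/2√2) Σ_x (−1)^(x·y) amp(|x⟩), where x·y is the number of positions in which both x and y have a 1.
|000⟩: (1/√2 - 1/√2)/(2√2) = 0
|001⟩: (-1/√2 + 1/√2)/(2√2) = 0
|010⟩: (1/√2 - 1/√2)/(2√2) = 0
|011⟩: (-1/√2 + 1/√2)/(2√2) = 0
|100⟩: (1/√2 + 1/√2)/(2√2) = 1/2
|101⟩: (-1/√2 - 1/√2)/(2√2) = -1/2
|110⟩: (1/√2 + 1/√2)/(2√2) = 1/2
|111⟩: (-1/√2 - 1/√2)/(2√2) = -1/2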